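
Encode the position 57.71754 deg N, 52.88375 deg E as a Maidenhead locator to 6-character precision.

LO67kr

Shift to the Maidenhead origin (180°W, 90°S): lon 232.8837, lat 147.7175.
Field: 232.8837/20 → 11 → L, 147.7175/10 → 14 → O; chars LO.
Square: 12.8837/2 → 6, 7.7175/1 → 7; chars 67.
Subsquare: 0.8837/0.0833333 → 10 → k, 0.7175/0.0416667 → 17 → r; chars kr.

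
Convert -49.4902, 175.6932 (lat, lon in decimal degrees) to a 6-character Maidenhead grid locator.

Add 180° to longitude and 90° to latitude: 355.6932, 40.5098.
Field (20°×10°, letters A–R): lon ⌊355.6932/20⌋ = 17 → R; lat ⌊40.5098/10⌋ = 4 → E.
Square (2°×1°, digits 0–9): lon ⌊15.6932/2⌋ = 7; lat ⌊0.5098/1⌋ = 0.
Subsquare (5′×2.5′, letters a–x): lon ⌊1.6932/0.0833333⌋ = 20 → u; lat ⌊0.5098/0.0416667⌋ = 12 → m.

RE70um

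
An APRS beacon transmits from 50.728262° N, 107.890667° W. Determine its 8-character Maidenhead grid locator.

Add 180° to longitude and 90° to latitude: 72.10933, 140.72826.
Field: lon ⌊72.10933/20⌋ = 3 → D; lat ⌊140.72826/10⌋ = 14 → O.
Square: lon ⌊12.10933/2⌋ = 6; lat ⌊0.72826/1⌋ = 0.
Subsquare: lon ⌊0.10933/0.0833333⌋ = 1 → b; lat ⌊0.72826/0.0416667⌋ = 17 → r.
Extended square: lon ⌊0.02600/0.00833333⌋ = 3; lat ⌊0.01993/0.00416667⌋ = 4.

DO60br34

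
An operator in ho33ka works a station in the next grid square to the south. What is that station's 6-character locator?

Latitude subsquare a = 0; −1 → -1, wraps to 23 = x, carry into square.
Latitude square 3; −1 → 2.
The longitude characters are unchanged.

HO32kx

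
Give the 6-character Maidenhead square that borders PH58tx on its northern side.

PH59ta

Latitude subsquare x = 23; +1 → 24, wraps to 0 = a, carry into square.
Latitude square 8; +1 → 9.
The longitude characters are unchanged.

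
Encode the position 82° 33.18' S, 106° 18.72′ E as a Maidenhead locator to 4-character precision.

Offset from 180°W / 90°S: lon 286.31°, lat 7.45°.
Field: lon ⌊286.31/20⌋ = 14 → O; lat ⌊7.45/10⌋ = 0 → A.
Square: lon ⌊6.31/2⌋ = 3; lat ⌊7.45/1⌋ = 7.

OA37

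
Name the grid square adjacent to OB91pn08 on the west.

Longitude extended square 0; −1 → -1, wraps to 9, carry into subsquare.
Longitude subsquare p = 15; −1 → 14 = o.
The latitude characters are unchanged.

OB91on98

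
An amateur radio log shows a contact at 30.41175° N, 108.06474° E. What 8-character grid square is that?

OM40aj78

Offset from 180°W / 90°S: lon 288.06474°, lat 120.41175°.
Field: lon ⌊288.06474/20⌋ = 14 → O; lat ⌊120.41175/10⌋ = 12 → M.
Square: lon ⌊8.06474/2⌋ = 4; lat ⌊0.41175/1⌋ = 0.
Subsquare: lon ⌊0.06474/0.0833333⌋ = 0 → a; lat ⌊0.41175/0.0416667⌋ = 9 → j.
Extended square: lon ⌊0.06474/0.00833333⌋ = 7; lat ⌊0.03675/0.00416667⌋ = 8.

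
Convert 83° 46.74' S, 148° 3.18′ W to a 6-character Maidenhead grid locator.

BA56xf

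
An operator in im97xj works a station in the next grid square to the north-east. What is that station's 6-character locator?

Longitude subsquare x = 23; +1 → 24, wraps to 0 = a, carry into square.
Longitude square 9; +1 → 10, wraps to 0, carry into field.
Longitude field I = 8; +1 → 9 = J.
Latitude subsquare j = 9; +1 → 10 = k.

JM07ak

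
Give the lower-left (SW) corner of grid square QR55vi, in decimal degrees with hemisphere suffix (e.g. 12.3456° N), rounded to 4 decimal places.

85.3333° N, 151.7500° E

Field Q=16, R=17: +16·20° lon, +17·10° lat → SW at lon 140°, lat 80°.
Square 5, 5: +5·2° lon, +5·1° lat → SW at lon 150°, lat 85°.
Subsquare v=21, i=8: +21·0.0833333° lon, +8·0.0416667° lat → SW at lon 151.75°, lat 85.3333°.
latitude 85.3333° N, longitude 151.7500° E.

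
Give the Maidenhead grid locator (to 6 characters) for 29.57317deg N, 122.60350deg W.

Add 180° to longitude and 90° to latitude: 57.3965, 119.5732.
Field: lon ⌊57.3965/20⌋ = 2 → C; lat ⌊119.5732/10⌋ = 11 → L.
Square: lon ⌊17.3965/2⌋ = 8; lat ⌊9.5732/1⌋ = 9.
Subsquare: lon ⌊1.3965/0.0833333⌋ = 16 → q; lat ⌊0.5732/0.0416667⌋ = 13 → n.

CL89qn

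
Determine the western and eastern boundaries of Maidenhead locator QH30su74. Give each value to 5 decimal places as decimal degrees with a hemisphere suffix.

147.55833° E, 147.56667° E

Field Q=16, H=7: +16·20° lon, +7·10° lat → SW at lon 140°, lat -20°.
Square 3, 0: +3·2° lon, +0·1° lat → SW at lon 146°, lat -20°.
Subsquare s=18, u=20: +18·0.0833333° lon, +20·0.0416667° lat → SW at lon 147.5°, lat -19.1667°.
Extended square 7, 4: +7·0.00833333° lon, +4·0.00416667° lat → SW at lon 147.558°, lat -19.15°.
Cell spans 0.00833333° lon × 0.00416667° lat.
west 147.55833° E, east 147.56667° E.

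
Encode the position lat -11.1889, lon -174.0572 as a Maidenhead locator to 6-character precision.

Shift to the Maidenhead origin (180°W, 90°S): lon 5.9428, lat 78.8111.
Field: 5.9428/20 → 0 → A, 78.8111/10 → 7 → H; chars AH.
Square: 5.9428/2 → 2, 8.8111/1 → 8; chars 28.
Subsquare: 1.9428/0.0833333 → 23 → x, 0.8111/0.0416667 → 19 → t; chars xt.

AH28xt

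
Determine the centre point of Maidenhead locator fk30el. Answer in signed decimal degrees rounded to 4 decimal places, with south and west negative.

10.4792, -73.6250

Field F=5, K=10: +5·20° lon, +10·10° lat → SW at lon -80°, lat 10°.
Square 3, 0: +3·2° lon, +0·1° lat → SW at lon -74°, lat 10°.
Subsquare e=4, l=11: +4·0.0833333° lon, +11·0.0416667° lat → SW at lon -73.6667°, lat 10.4583°.
Cell spans 0.0833333° lon × 0.0416667° lat. Centre is SW corner plus half of each.
latitude 10.4792, longitude -73.6250.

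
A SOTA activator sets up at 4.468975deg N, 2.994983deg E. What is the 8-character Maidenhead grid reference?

JJ14ll92

Offset from 180°W / 90°S: lon 182.99498°, lat 94.46898°.
Field: lon ⌊182.99498/20⌋ = 9 → J; lat ⌊94.46898/10⌋ = 9 → J.
Square: lon ⌊2.99498/2⌋ = 1; lat ⌊4.46898/1⌋ = 4.
Subsquare: lon ⌊0.99498/0.0833333⌋ = 11 → l; lat ⌊0.46898/0.0416667⌋ = 11 → l.
Extended square: lon ⌊0.07832/0.00833333⌋ = 9; lat ⌊0.01064/0.00416667⌋ = 2.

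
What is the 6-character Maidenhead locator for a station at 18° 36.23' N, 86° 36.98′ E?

NK38ho

Shift to the Maidenhead origin (180°W, 90°S): lon 266.6163, lat 108.6038.
Field: lon ⌊266.6163/20⌋ = 13 → N; lat ⌊108.6038/10⌋ = 10 → K.
Square: lon ⌊6.6163/2⌋ = 3; lat ⌊8.6038/1⌋ = 8.
Subsquare: lon ⌊0.6163/0.0833333⌋ = 7 → h; lat ⌊0.6038/0.0416667⌋ = 14 → o.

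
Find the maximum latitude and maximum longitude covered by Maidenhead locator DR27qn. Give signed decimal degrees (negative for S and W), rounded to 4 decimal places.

87.5833, -114.5833

Field D=3, R=17: +3·20° lon, +17·10° lat → SW at lon -120°, lat 80°.
Square 2, 7: +2·2° lon, +7·1° lat → SW at lon -116°, lat 87°.
Subsquare q=16, n=13: +16·0.0833333° lon, +13·0.0416667° lat → SW at lon -114.667°, lat 87.5417°.
Cell spans 0.0833333° lon × 0.0416667° lat. NE corner is SW corner plus one full cell.
latitude 87.5833, longitude -114.5833.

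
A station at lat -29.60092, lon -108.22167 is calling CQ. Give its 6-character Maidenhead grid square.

Shift to the Maidenhead origin (180°W, 90°S): lon 71.7783, lat 60.3991.
Field: 71.7783/20 → 3 → D, 60.3991/10 → 6 → G; chars DG.
Square: 11.7783/2 → 5, 0.3991/1 → 0; chars 50.
Subsquare: 1.7783/0.0833333 → 21 → v, 0.3991/0.0416667 → 9 → j; chars vj.

DG50vj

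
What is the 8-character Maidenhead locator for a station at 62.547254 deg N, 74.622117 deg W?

FP22qn51

Shift to the Maidenhead origin (180°W, 90°S): lon 105.37788, lat 152.54725.
Field: lon ⌊105.37788/20⌋ = 5 → F; lat ⌊152.54725/10⌋ = 15 → P.
Square: lon ⌊5.37788/2⌋ = 2; lat ⌊2.54725/1⌋ = 2.
Subsquare: lon ⌊1.37788/0.0833333⌋ = 16 → q; lat ⌊0.54725/0.0416667⌋ = 13 → n.
Extended square: lon ⌊0.04455/0.00833333⌋ = 5; lat ⌊0.00559/0.00416667⌋ = 1.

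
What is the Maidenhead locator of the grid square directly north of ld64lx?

Latitude subsquare x = 23; +1 → 24, wraps to 0 = a, carry into square.
Latitude square 4; +1 → 5.
The longitude characters are unchanged.

LD65la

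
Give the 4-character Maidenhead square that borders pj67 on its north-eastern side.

PJ78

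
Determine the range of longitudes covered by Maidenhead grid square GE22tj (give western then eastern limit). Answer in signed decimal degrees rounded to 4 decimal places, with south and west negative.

-54.4167, -54.3333

Field G=6, E=4: +6·20° lon, +4·10° lat → SW at lon -60°, lat -50°.
Square 2, 2: +2·2° lon, +2·1° lat → SW at lon -56°, lat -48°.
Subsquare t=19, j=9: +19·0.0833333° lon, +9·0.0416667° lat → SW at lon -54.4167°, lat -47.625°.
Cell spans 0.0833333° lon × 0.0416667° lat.
west -54.4167, east -54.3333.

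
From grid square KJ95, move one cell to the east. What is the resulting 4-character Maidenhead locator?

Longitude square 9; +1 → 10, wraps to 0, carry into field.
Longitude field K = 10; +1 → 11 = L.
The latitude characters are unchanged.

LJ05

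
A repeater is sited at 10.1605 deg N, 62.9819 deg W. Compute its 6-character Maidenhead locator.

FK80md

Shift to the Maidenhead origin (180°W, 90°S): lon 117.0181, lat 100.1605.
Field: lon ⌊117.0181/20⌋ = 5 → F; lat ⌊100.1605/10⌋ = 10 → K.
Square: lon ⌊17.0181/2⌋ = 8; lat ⌊0.1605/1⌋ = 0.
Subsquare: lon ⌊1.0181/0.0833333⌋ = 12 → m; lat ⌊0.1605/0.0416667⌋ = 3 → d.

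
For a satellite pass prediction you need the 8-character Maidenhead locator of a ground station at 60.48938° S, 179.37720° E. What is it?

RC99qm52

Add 180° to longitude and 90° to latitude: 359.37720, 29.51062.
Field: 359.37720/20 → 17 → R, 29.51062/10 → 2 → C; chars RC.
Square: 19.37720/2 → 9, 9.51062/1 → 9; chars 99.
Subsquare: 1.37720/0.0833333 → 16 → q, 0.51062/0.0416667 → 12 → m; chars qm.
Extended square: 0.04387/0.00833333 → 5, 0.01062/0.00416667 → 2; chars 52.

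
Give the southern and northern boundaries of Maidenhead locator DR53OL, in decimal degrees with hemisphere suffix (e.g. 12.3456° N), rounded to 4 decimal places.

83.4583° N, 83.5000° N

Field D=3, R=17: +3·20° lon, +17·10° lat → SW at lon -120°, lat 80°.
Square 5, 3: +5·2° lon, +3·1° lat → SW at lon -110°, lat 83°.
Subsquare o=14, l=11: +14·0.0833333° lon, +11·0.0416667° lat → SW at lon -108.833°, lat 83.4583°.
Cell spans 0.0833333° lon × 0.0416667° lat.
south 83.4583° N, north 83.5000° N.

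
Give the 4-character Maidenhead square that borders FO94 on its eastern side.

Longitude square 9; +1 → 10, wraps to 0, carry into field.
Longitude field F = 5; +1 → 6 = G.
The latitude characters are unchanged.

GO04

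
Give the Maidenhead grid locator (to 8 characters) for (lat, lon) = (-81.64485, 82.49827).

Add 180° to longitude and 90° to latitude: 262.49827, 8.35515.
Field: 262.49827/20 → 13 → N, 8.35515/10 → 0 → A; chars NA.
Square: 2.49827/2 → 1, 8.35515/1 → 8; chars 18.
Subsquare: 0.49827/0.0833333 → 5 → f, 0.35515/0.0416667 → 8 → i; chars fi.
Extended square: 0.08160/0.00833333 → 9, 0.02182/0.00416667 → 5; chars 95.

NA18fi95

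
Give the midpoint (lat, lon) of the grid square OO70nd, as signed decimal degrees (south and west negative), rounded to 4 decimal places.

Field O=14, O=14: +14·20° lon, +14·10° lat → SW at lon 100°, lat 50°.
Square 7, 0: +7·2° lon, +0·1° lat → SW at lon 114°, lat 50°.
Subsquare n=13, d=3: +13·0.0833333° lon, +3·0.0416667° lat → SW at lon 115.083°, lat 50.125°.
Cell spans 0.0833333° lon × 0.0416667° lat. Centre is SW corner plus half of each.
latitude 50.1458, longitude 115.1250.

50.1458, 115.1250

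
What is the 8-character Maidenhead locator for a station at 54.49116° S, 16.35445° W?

Shift to the Maidenhead origin (180°W, 90°S): lon 163.64555, lat 35.50884.
Field: lon ⌊163.64555/20⌋ = 8 → I; lat ⌊35.50884/10⌋ = 3 → D.
Square: lon ⌊3.64555/2⌋ = 1; lat ⌊5.50884/1⌋ = 5.
Subsquare: lon ⌊1.64555/0.0833333⌋ = 19 → t; lat ⌊0.50884/0.0416667⌋ = 12 → m.
Extended square: lon ⌊0.06222/0.00833333⌋ = 7; lat ⌊0.00884/0.00416667⌋ = 2.

ID15tm72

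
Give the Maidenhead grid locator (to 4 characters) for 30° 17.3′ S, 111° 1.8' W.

DF49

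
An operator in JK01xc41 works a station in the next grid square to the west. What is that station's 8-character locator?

JK01xc31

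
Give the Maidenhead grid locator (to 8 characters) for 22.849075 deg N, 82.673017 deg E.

NL12iu03

Add 180° to longitude and 90° to latitude: 262.67302, 112.84907.
Field (20°×10°, letters A–R): lon ⌊262.67302/20⌋ = 13 → N; lat ⌊112.84907/10⌋ = 11 → L.
Square (2°×1°, digits 0–9): lon ⌊2.67302/2⌋ = 1; lat ⌊2.84907/1⌋ = 2.
Subsquare (5′×2.5′, letters a–x): lon ⌊0.67302/0.0833333⌋ = 8 → i; lat ⌊0.84907/0.0416667⌋ = 20 → u.
Extended square (30″×15″, digits 0–9): lon ⌊0.00635/0.00833333⌋ = 0; lat ⌊0.01574/0.00416667⌋ = 3.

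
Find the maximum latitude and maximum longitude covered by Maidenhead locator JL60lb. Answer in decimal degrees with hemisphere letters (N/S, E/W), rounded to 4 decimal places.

20.0833° N, 13.0000° E

Field J=9, L=11: +9·20° lon, +11·10° lat → SW at lon 0°, lat 20°.
Square 6, 0: +6·2° lon, +0·1° lat → SW at lon 12°, lat 20°.
Subsquare l=11, b=1: +11·0.0833333° lon, +1·0.0416667° lat → SW at lon 12.9167°, lat 20.0417°.
Cell spans 0.0833333° lon × 0.0416667° lat. NE corner is SW corner plus one full cell.
latitude 20.0833° N, longitude 13.0000° E.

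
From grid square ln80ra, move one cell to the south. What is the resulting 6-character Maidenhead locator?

Latitude subsquare a = 0; −1 → -1, wraps to 23 = x, carry into square.
Latitude square 0; −1 → -1, wraps to 9, carry into field.
Latitude field N = 13; −1 → 12 = M.
The longitude characters are unchanged.

LM89rx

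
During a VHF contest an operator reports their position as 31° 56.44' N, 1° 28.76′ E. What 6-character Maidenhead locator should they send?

JM01rw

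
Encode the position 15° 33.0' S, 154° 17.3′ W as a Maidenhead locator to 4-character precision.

BH24

Shift to the Maidenhead origin (180°W, 90°S): lon 25.71, lat 74.45.
Field: 25.71/20 → 1 → B, 74.45/10 → 7 → H; chars BH.
Square: 5.71/2 → 2, 4.45/1 → 4; chars 24.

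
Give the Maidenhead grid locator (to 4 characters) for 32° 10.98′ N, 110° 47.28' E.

OM52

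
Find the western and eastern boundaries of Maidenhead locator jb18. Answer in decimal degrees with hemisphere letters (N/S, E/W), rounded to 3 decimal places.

2.000° E, 4.000° E

Field J=9, B=1: +9·20° lon, +1·10° lat → SW at lon 0°, lat -80°.
Square 1, 8: +1·2° lon, +8·1° lat → SW at lon 2°, lat -72°.
Cell spans 2° lon × 1° lat.
west 2.000° E, east 4.000° E.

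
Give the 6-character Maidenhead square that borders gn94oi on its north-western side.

GN94nj

Longitude subsquare o = 14; −1 → 13 = n.
Latitude subsquare i = 8; +1 → 9 = j.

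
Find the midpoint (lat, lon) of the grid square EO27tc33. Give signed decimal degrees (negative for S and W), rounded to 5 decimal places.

57.09792, -94.38750

Field E=4, O=14: +4·20° lon, +14·10° lat → SW at lon -100°, lat 50°.
Square 2, 7: +2·2° lon, +7·1° lat → SW at lon -96°, lat 57°.
Subsquare t=19, c=2: +19·0.0833333° lon, +2·0.0416667° lat → SW at lon -94.4167°, lat 57.0833°.
Extended square 3, 3: +3·0.00833333° lon, +3·0.00416667° lat → SW at lon -94.3917°, lat 57.0958°.
Cell spans 0.00833333° lon × 0.00416667° lat. Centre is SW corner plus half of each.
latitude 57.09792, longitude -94.38750.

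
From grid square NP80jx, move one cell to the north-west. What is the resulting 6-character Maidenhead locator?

NP81ia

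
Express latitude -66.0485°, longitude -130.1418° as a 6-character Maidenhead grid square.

CC43ww

Shift to the Maidenhead origin (180°W, 90°S): lon 49.8582, lat 23.9515.
Field: 49.8582/20 → 2 → C, 23.9515/10 → 2 → C; chars CC.
Square: 9.8582/2 → 4, 3.9515/1 → 3; chars 43.
Subsquare: 1.8582/0.0833333 → 22 → w, 0.9515/0.0416667 → 22 → w; chars ww.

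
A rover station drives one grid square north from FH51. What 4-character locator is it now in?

FH52

Latitude square 1; +1 → 2.
The longitude characters are unchanged.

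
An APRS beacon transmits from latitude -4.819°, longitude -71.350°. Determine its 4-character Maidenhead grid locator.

FI45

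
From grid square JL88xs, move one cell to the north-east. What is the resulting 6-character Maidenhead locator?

JL98at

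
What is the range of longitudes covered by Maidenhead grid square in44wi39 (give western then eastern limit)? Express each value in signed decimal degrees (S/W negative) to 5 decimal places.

-10.14167, -10.13333

Field I=8, N=13: +8·20° lon, +13·10° lat → SW at lon -20°, lat 40°.
Square 4, 4: +4·2° lon, +4·1° lat → SW at lon -12°, lat 44°.
Subsquare w=22, i=8: +22·0.0833333° lon, +8·0.0416667° lat → SW at lon -10.1667°, lat 44.3333°.
Extended square 3, 9: +3·0.00833333° lon, +9·0.00416667° lat → SW at lon -10.1417°, lat 44.3708°.
Cell spans 0.00833333° lon × 0.00416667° lat.
west -10.14167, east -10.13333.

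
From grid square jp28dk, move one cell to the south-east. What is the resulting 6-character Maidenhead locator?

JP28ej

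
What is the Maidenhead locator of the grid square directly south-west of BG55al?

Longitude subsquare a = 0; −1 → -1, wraps to 23 = x, carry into square.
Longitude square 5; −1 → 4.
Latitude subsquare l = 11; −1 → 10 = k.

BG45xk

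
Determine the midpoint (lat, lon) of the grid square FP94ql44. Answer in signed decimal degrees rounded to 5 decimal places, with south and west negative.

Field F=5, P=15: +5·20° lon, +15·10° lat → SW at lon -80°, lat 60°.
Square 9, 4: +9·2° lon, +4·1° lat → SW at lon -62°, lat 64°.
Subsquare q=16, l=11: +16·0.0833333° lon, +11·0.0416667° lat → SW at lon -60.6667°, lat 64.4583°.
Extended square 4, 4: +4·0.00833333° lon, +4·0.00416667° lat → SW at lon -60.6333°, lat 64.475°.
Cell spans 0.00833333° lon × 0.00416667° lat. Centre is SW corner plus half of each.
latitude 64.47708, longitude -60.62917.

64.47708, -60.62917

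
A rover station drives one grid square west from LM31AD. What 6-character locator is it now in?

Longitude subsquare a = 0; −1 → -1, wraps to 23 = x, carry into square.
Longitude square 3; −1 → 2.
The latitude characters are unchanged.

LM21xd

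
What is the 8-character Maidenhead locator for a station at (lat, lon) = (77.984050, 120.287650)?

Add 180° to longitude and 90° to latitude: 300.28765, 167.98405.
Field (20°×10°, letters A–R): 300.28765/20 → 15 → P, 167.98405/10 → 16 → Q; chars PQ.
Square (2°×1°, digits 0–9): 0.28765/2 → 0, 7.98405/1 → 7; chars 07.
Subsquare (5′×2.5′, letters a–x): 0.28765/0.0833333 → 3 → d, 0.98405/0.0416667 → 23 → x; chars dx.
Extended square (30″×15″, digits 0–9): 0.03765/0.00833333 → 4, 0.02572/0.00416667 → 6; chars 46.

PQ07dx46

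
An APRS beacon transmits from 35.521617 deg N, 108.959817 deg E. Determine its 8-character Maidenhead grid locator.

OM45lm55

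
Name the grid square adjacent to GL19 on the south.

Latitude square 9; −1 → 8.
The longitude characters are unchanged.

GL18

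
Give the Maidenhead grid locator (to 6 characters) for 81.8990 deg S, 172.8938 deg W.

AA38nc

Add 180° to longitude and 90° to latitude: 7.1062, 8.1010.
Field: lon ⌊7.1062/20⌋ = 0 → A; lat ⌊8.1010/10⌋ = 0 → A.
Square: lon ⌊7.1062/2⌋ = 3; lat ⌊8.1010/1⌋ = 8.
Subsquare: lon ⌊1.1062/0.0833333⌋ = 13 → n; lat ⌊0.1010/0.0416667⌋ = 2 → c.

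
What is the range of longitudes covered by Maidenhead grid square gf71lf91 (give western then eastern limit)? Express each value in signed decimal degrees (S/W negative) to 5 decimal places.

-45.00833, -45.00000

Field G=6, F=5: +6·20° lon, +5·10° lat → SW at lon -60°, lat -40°.
Square 7, 1: +7·2° lon, +1·1° lat → SW at lon -46°, lat -39°.
Subsquare l=11, f=5: +11·0.0833333° lon, +5·0.0416667° lat → SW at lon -45.0833°, lat -38.7917°.
Extended square 9, 1: +9·0.00833333° lon, +1·0.00416667° lat → SW at lon -45.0083°, lat -38.7875°.
Cell spans 0.00833333° lon × 0.00416667° lat.
west -45.00833, east -45.00000.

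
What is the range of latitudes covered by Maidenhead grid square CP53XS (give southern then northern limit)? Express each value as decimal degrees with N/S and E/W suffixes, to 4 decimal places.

Field C=2, P=15: +2·20° lon, +15·10° lat → SW at lon -140°, lat 60°.
Square 5, 3: +5·2° lon, +3·1° lat → SW at lon -130°, lat 63°.
Subsquare x=23, s=18: +23·0.0833333° lon, +18·0.0416667° lat → SW at lon -128.083°, lat 63.75°.
Cell spans 0.0833333° lon × 0.0416667° lat.
south 63.7500° N, north 63.7917° N.

63.7500° N, 63.7917° N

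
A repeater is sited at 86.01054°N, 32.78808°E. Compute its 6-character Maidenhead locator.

Offset from 180°W / 90°S: lon 212.7881°, lat 176.0105°.
Field: 212.7881/20 → 10 → K, 176.0105/10 → 17 → R; chars KR.
Square: 12.7881/2 → 6, 6.0105/1 → 6; chars 66.
Subsquare: 0.7881/0.0833333 → 9 → j, 0.0105/0.0416667 → 0 → a; chars ja.

KR66ja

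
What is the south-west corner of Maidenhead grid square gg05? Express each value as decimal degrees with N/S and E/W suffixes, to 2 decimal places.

Field G=6, G=6: +6·20° lon, +6·10° lat → SW at lon -60°, lat -30°.
Square 0, 5: +0·2° lon, +5·1° lat → SW at lon -60°, lat -25°.
latitude 25.00° S, longitude 60.00° W.

25.00° S, 60.00° W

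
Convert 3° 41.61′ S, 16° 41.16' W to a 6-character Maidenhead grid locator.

II16ph

Shift to the Maidenhead origin (180°W, 90°S): lon 163.3140, lat 86.3065.
Field: lon ⌊163.3140/20⌋ = 8 → I; lat ⌊86.3065/10⌋ = 8 → I.
Square: lon ⌊3.3140/2⌋ = 1; lat ⌊6.3065/1⌋ = 6.
Subsquare: lon ⌊1.3140/0.0833333⌋ = 15 → p; lat ⌊0.3065/0.0416667⌋ = 7 → h.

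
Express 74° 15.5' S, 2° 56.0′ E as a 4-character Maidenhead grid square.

Shift to the Maidenhead origin (180°W, 90°S): lon 182.93, lat 15.74.
Field: 182.93/20 → 9 → J, 15.74/10 → 1 → B; chars JB.
Square: 2.93/2 → 1, 5.74/1 → 5; chars 15.

JB15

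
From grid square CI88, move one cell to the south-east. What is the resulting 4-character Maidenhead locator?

CI97

Longitude square 8; +1 → 9.
Latitude square 8; −1 → 7.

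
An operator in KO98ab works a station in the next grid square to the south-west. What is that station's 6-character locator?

KO88xa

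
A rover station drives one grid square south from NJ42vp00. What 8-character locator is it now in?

NJ42vo09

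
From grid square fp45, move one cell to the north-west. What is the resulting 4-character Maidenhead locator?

FP36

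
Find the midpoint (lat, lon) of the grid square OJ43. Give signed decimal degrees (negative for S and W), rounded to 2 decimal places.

3.50, 109.00

Field O=14, J=9: +14·20° lon, +9·10° lat → SW at lon 100°, lat 0°.
Square 4, 3: +4·2° lon, +3·1° lat → SW at lon 108°, lat 3°.
Cell spans 2° lon × 1° lat. Centre is SW corner plus half of each.
latitude 3.50, longitude 109.00.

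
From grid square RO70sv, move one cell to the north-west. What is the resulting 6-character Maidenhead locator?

RO70rw

Longitude subsquare s = 18; −1 → 17 = r.
Latitude subsquare v = 21; +1 → 22 = w.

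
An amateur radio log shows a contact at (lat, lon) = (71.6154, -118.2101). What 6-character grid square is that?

DQ01vo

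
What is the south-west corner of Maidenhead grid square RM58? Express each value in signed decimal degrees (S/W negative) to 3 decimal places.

Field R=17, M=12: +17·20° lon, +12·10° lat → SW at lon 160°, lat 30°.
Square 5, 8: +5·2° lon, +8·1° lat → SW at lon 170°, lat 38°.
latitude 38.000, longitude 170.000.

38.000, 170.000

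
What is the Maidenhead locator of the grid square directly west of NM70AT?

NM60xt

Longitude subsquare a = 0; −1 → -1, wraps to 23 = x, carry into square.
Longitude square 7; −1 → 6.
The latitude characters are unchanged.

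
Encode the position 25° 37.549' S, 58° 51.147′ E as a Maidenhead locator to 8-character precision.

Offset from 180°W / 90°S: lon 238.85245°, lat 64.37418°.
Field (20°×10°, letters A–R): lon ⌊238.85245/20⌋ = 11 → L; lat ⌊64.37418/10⌋ = 6 → G.
Square (2°×1°, digits 0–9): lon ⌊18.85245/2⌋ = 9; lat ⌊4.37418/1⌋ = 4.
Subsquare (5′×2.5′, letters a–x): lon ⌊0.85245/0.0833333⌋ = 10 → k; lat ⌊0.37418/0.0416667⌋ = 8 → i.
Extended square (30″×15″, digits 0–9): lon ⌊0.01912/0.00833333⌋ = 2; lat ⌊0.04085/0.00416667⌋ = 9.

LG94ki29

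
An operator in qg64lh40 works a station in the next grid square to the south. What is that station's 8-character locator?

QG64lg49

Latitude extended square 0; −1 → -1, wraps to 9, carry into subsquare.
Latitude subsquare h = 7; −1 → 6 = g.
The longitude characters are unchanged.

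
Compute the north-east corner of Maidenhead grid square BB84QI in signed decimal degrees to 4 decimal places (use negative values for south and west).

-75.6250, -142.5833

Field B=1, B=1: +1·20° lon, +1·10° lat → SW at lon -160°, lat -80°.
Square 8, 4: +8·2° lon, +4·1° lat → SW at lon -144°, lat -76°.
Subsquare q=16, i=8: +16·0.0833333° lon, +8·0.0416667° lat → SW at lon -142.667°, lat -75.6667°.
Cell spans 0.0833333° lon × 0.0416667° lat. NE corner is SW corner plus one full cell.
latitude -75.6250, longitude -142.5833.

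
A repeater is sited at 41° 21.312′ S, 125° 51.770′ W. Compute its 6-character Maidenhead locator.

CE78bp

Offset from 180°W / 90°S: lon 54.1372°, lat 48.6448°.
Field: 54.1372/20 → 2 → C, 48.6448/10 → 4 → E; chars CE.
Square: 14.1372/2 → 7, 8.6448/1 → 8; chars 78.
Subsquare: 0.1372/0.0833333 → 1 → b, 0.6448/0.0416667 → 15 → p; chars bp.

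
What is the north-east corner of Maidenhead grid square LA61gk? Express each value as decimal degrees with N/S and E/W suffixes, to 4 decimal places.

Field L=11, A=0: +11·20° lon, +0·10° lat → SW at lon 40°, lat -90°.
Square 6, 1: +6·2° lon, +1·1° lat → SW at lon 52°, lat -89°.
Subsquare g=6, k=10: +6·0.0833333° lon, +10·0.0416667° lat → SW at lon 52.5°, lat -88.5833°.
Cell spans 0.0833333° lon × 0.0416667° lat. NE corner is SW corner plus one full cell.
latitude 88.5417° S, longitude 52.5833° E.

88.5417° S, 52.5833° E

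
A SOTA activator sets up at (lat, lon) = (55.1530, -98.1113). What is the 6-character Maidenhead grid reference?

EO05wd

Offset from 180°W / 90°S: lon 81.8887°, lat 145.1530°.
Field: lon ⌊81.8887/20⌋ = 4 → E; lat ⌊145.1530/10⌋ = 14 → O.
Square: lon ⌊1.8887/2⌋ = 0; lat ⌊5.1530/1⌋ = 5.
Subsquare: lon ⌊1.8887/0.0833333⌋ = 22 → w; lat ⌊0.1530/0.0416667⌋ = 3 → d.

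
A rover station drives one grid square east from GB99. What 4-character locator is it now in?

HB09

Longitude square 9; +1 → 10, wraps to 0, carry into field.
Longitude field G = 6; +1 → 7 = H.
The latitude characters are unchanged.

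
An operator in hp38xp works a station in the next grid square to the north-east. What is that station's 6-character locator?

Longitude subsquare x = 23; +1 → 24, wraps to 0 = a, carry into square.
Longitude square 3; +1 → 4.
Latitude subsquare p = 15; +1 → 16 = q.

HP48aq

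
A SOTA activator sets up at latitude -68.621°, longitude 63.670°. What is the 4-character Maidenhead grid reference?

MC11

Add 180° to longitude and 90° to latitude: 243.67, 21.38.
Field: 243.67/20 → 12 → M, 21.38/10 → 2 → C; chars MC.
Square: 3.67/2 → 1, 1.38/1 → 1; chars 11.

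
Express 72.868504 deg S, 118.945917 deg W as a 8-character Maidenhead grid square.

DB07md61

Offset from 180°W / 90°S: lon 61.05408°, lat 17.13150°.
Field: lon ⌊61.05408/20⌋ = 3 → D; lat ⌊17.13150/10⌋ = 1 → B.
Square: lon ⌊1.05408/2⌋ = 0; lat ⌊7.13150/1⌋ = 7.
Subsquare: lon ⌊1.05408/0.0833333⌋ = 12 → m; lat ⌊0.13150/0.0416667⌋ = 3 → d.
Extended square: lon ⌊0.05408/0.00833333⌋ = 6; lat ⌊0.00650/0.00416667⌋ = 1.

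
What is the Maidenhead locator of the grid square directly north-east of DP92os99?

DP92pt00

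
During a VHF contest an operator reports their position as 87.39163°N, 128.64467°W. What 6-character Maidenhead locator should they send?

CR57qj

Shift to the Maidenhead origin (180°W, 90°S): lon 51.3553, lat 177.3916.
Field (20°×10°, letters A–R): lon ⌊51.3553/20⌋ = 2 → C; lat ⌊177.3916/10⌋ = 17 → R.
Square (2°×1°, digits 0–9): lon ⌊11.3553/2⌋ = 5; lat ⌊7.3916/1⌋ = 7.
Subsquare (5′×2.5′, letters a–x): lon ⌊1.3553/0.0833333⌋ = 16 → q; lat ⌊0.3916/0.0416667⌋ = 9 → j.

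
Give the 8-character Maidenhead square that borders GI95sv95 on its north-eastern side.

GI95tv06

Longitude extended square 9; +1 → 10, wraps to 0, carry into subsquare.
Longitude subsquare s = 18; +1 → 19 = t.
Latitude extended square 5; +1 → 6.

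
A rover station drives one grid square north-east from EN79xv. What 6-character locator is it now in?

Longitude subsquare x = 23; +1 → 24, wraps to 0 = a, carry into square.
Longitude square 7; +1 → 8.
Latitude subsquare v = 21; +1 → 22 = w.

EN89aw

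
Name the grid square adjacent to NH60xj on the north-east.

NH70ak

Longitude subsquare x = 23; +1 → 24, wraps to 0 = a, carry into square.
Longitude square 6; +1 → 7.
Latitude subsquare j = 9; +1 → 10 = k.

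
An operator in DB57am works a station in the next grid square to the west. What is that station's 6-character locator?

DB47xm

Longitude subsquare a = 0; −1 → -1, wraps to 23 = x, carry into square.
Longitude square 5; −1 → 4.
The latitude characters are unchanged.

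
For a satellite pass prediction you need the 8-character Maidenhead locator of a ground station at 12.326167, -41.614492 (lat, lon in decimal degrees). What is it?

Shift to the Maidenhead origin (180°W, 90°S): lon 138.38551, lat 102.32617.
Field: 138.38551/20 → 6 → G, 102.32617/10 → 10 → K; chars GK.
Square: 18.38551/2 → 9, 2.32617/1 → 2; chars 92.
Subsquare: 0.38551/0.0833333 → 4 → e, 0.32617/0.0416667 → 7 → h; chars eh.
Extended square: 0.05217/0.00833333 → 6, 0.03450/0.00416667 → 8; chars 68.

GK92eh68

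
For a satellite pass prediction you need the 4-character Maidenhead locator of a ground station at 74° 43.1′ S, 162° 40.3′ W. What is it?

Shift to the Maidenhead origin (180°W, 90°S): lon 17.33, lat 15.28.
Field: 17.33/20 → 0 → A, 15.28/10 → 1 → B; chars AB.
Square: 17.33/2 → 8, 5.28/1 → 5; chars 85.

AB85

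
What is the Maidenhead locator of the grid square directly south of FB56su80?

FB56st89

Latitude extended square 0; −1 → -1, wraps to 9, carry into subsquare.
Latitude subsquare u = 20; −1 → 19 = t.
The longitude characters are unchanged.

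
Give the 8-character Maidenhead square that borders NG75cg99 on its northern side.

Latitude extended square 9; +1 → 10, wraps to 0, carry into subsquare.
Latitude subsquare g = 6; +1 → 7 = h.
The longitude characters are unchanged.

NG75ch90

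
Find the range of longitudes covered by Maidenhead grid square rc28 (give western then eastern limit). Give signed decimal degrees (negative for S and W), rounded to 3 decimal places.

164.000, 166.000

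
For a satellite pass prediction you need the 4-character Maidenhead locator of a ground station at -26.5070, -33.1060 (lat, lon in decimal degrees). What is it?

Shift to the Maidenhead origin (180°W, 90°S): lon 146.89, lat 63.49.
Field: lon ⌊146.89/20⌋ = 7 → H; lat ⌊63.49/10⌋ = 6 → G.
Square: lon ⌊6.89/2⌋ = 3; lat ⌊3.49/1⌋ = 3.

HG33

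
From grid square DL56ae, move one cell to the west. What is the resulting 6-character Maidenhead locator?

Longitude subsquare a = 0; −1 → -1, wraps to 23 = x, carry into square.
Longitude square 5; −1 → 4.
The latitude characters are unchanged.

DL46xe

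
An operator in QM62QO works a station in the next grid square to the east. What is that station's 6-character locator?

QM62ro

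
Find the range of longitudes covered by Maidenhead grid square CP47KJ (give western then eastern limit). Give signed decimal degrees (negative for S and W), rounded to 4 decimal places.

-131.1667, -131.0833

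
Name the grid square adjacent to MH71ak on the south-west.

Longitude subsquare a = 0; −1 → -1, wraps to 23 = x, carry into square.
Longitude square 7; −1 → 6.
Latitude subsquare k = 10; −1 → 9 = j.

MH61xj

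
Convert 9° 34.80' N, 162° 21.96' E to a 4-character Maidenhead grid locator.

RJ19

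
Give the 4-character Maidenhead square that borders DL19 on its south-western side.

Longitude square 1; −1 → 0.
Latitude square 9; −1 → 8.

DL08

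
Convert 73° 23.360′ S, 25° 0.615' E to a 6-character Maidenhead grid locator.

Add 180° to longitude and 90° to latitude: 205.0102, 16.6107.
Field: 205.0102/20 → 10 → K, 16.6107/10 → 1 → B; chars KB.
Square: 5.0102/2 → 2, 6.6107/1 → 6; chars 26.
Subsquare: 1.0102/0.0833333 → 12 → m, 0.6107/0.0416667 → 14 → o; chars mo.

KB26mo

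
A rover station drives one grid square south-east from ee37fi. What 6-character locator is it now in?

EE37gh

Longitude subsquare f = 5; +1 → 6 = g.
Latitude subsquare i = 8; −1 → 7 = h.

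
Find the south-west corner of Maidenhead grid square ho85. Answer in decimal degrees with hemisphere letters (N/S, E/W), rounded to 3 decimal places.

Field H=7, O=14: +7·20° lon, +14·10° lat → SW at lon -40°, lat 50°.
Square 8, 5: +8·2° lon, +5·1° lat → SW at lon -24°, lat 55°.
latitude 55.000° N, longitude 24.000° W.

55.000° N, 24.000° W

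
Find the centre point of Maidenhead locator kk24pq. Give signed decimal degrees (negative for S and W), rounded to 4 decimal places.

14.6875, 25.2917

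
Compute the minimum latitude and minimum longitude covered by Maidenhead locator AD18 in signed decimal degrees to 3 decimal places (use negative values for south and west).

Field A=0, D=3: +0·20° lon, +3·10° lat → SW at lon -180°, lat -60°.
Square 1, 8: +1·2° lon, +8·1° lat → SW at lon -178°, lat -52°.
latitude -52.000, longitude -178.000.

-52.000, -178.000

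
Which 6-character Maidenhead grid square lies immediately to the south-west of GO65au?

GO55xt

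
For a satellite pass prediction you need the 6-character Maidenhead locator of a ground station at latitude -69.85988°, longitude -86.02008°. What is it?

Add 180° to longitude and 90° to latitude: 93.9799, 20.1401.
Field: lon ⌊93.9799/20⌋ = 4 → E; lat ⌊20.1401/10⌋ = 2 → C.
Square: lon ⌊13.9799/2⌋ = 6; lat ⌊0.1401/1⌋ = 0.
Subsquare: lon ⌊1.9799/0.0833333⌋ = 23 → x; lat ⌊0.1401/0.0416667⌋ = 3 → d.

EC60xd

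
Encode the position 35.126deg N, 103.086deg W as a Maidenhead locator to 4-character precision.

DM85

Offset from 180°W / 90°S: lon 76.91°, lat 125.13°.
Field: lon ⌊76.91/20⌋ = 3 → D; lat ⌊125.13/10⌋ = 12 → M.
Square: lon ⌊16.91/2⌋ = 8; lat ⌊5.13/1⌋ = 5.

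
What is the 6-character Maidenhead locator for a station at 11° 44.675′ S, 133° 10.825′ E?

Shift to the Maidenhead origin (180°W, 90°S): lon 313.1804, lat 78.2554.
Field (20°×10°, letters A–R): 313.1804/20 → 15 → P, 78.2554/10 → 7 → H; chars PH.
Square (2°×1°, digits 0–9): 13.1804/2 → 6, 8.2554/1 → 8; chars 68.
Subsquare (5′×2.5′, letters a–x): 1.1804/0.0833333 → 14 → o, 0.2554/0.0416667 → 6 → g; chars og.

PH68og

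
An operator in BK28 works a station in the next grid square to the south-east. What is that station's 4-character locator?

BK37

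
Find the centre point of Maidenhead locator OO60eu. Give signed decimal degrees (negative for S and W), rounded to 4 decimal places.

50.8542, 112.3750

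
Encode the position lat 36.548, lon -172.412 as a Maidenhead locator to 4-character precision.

Shift to the Maidenhead origin (180°W, 90°S): lon 7.59, lat 126.55.
Field: lon ⌊7.59/20⌋ = 0 → A; lat ⌊126.55/10⌋ = 12 → M.
Square: lon ⌊7.59/2⌋ = 3; lat ⌊6.55/1⌋ = 6.

AM36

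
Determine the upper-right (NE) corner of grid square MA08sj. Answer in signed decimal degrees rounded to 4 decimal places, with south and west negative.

-81.5833, 61.5833

Field M=12, A=0: +12·20° lon, +0·10° lat → SW at lon 60°, lat -90°.
Square 0, 8: +0·2° lon, +8·1° lat → SW at lon 60°, lat -82°.
Subsquare s=18, j=9: +18·0.0833333° lon, +9·0.0416667° lat → SW at lon 61.5°, lat -81.625°.
Cell spans 0.0833333° lon × 0.0416667° lat. NE corner is SW corner plus one full cell.
latitude -81.5833, longitude 61.5833.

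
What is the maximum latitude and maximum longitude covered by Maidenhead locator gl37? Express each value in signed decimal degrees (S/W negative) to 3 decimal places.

28.000, -52.000

Field G=6, L=11: +6·20° lon, +11·10° lat → SW at lon -60°, lat 20°.
Square 3, 7: +3·2° lon, +7·1° lat → SW at lon -54°, lat 27°.
Cell spans 2° lon × 1° lat. NE corner is SW corner plus one full cell.
latitude 28.000, longitude -52.000.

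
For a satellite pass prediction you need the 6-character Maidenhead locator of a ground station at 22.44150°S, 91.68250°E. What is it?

NG57un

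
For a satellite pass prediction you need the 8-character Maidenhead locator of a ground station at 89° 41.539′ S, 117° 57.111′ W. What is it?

DA10ah53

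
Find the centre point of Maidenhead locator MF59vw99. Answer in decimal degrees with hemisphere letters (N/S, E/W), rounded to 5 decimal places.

Field M=12, F=5: +12·20° lon, +5·10° lat → SW at lon 60°, lat -40°.
Square 5, 9: +5·2° lon, +9·1° lat → SW at lon 70°, lat -31°.
Subsquare v=21, w=22: +21·0.0833333° lon, +22·0.0416667° lat → SW at lon 71.75°, lat -30.0833°.
Extended square 9, 9: +9·0.00833333° lon, +9·0.00416667° lat → SW at lon 71.825°, lat -30.0458°.
Cell spans 0.00833333° lon × 0.00416667° lat. Centre is SW corner plus half of each.
latitude 30.04375° S, longitude 71.82917° E.

30.04375° S, 71.82917° E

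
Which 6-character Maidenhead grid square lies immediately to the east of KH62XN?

Longitude subsquare x = 23; +1 → 24, wraps to 0 = a, carry into square.
Longitude square 6; +1 → 7.
The latitude characters are unchanged.

KH72an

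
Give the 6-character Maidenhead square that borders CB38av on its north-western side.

Longitude subsquare a = 0; −1 → -1, wraps to 23 = x, carry into square.
Longitude square 3; −1 → 2.
Latitude subsquare v = 21; +1 → 22 = w.

CB28xw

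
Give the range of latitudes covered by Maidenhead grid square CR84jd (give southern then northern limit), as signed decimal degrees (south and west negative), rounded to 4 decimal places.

Field C=2, R=17: +2·20° lon, +17·10° lat → SW at lon -140°, lat 80°.
Square 8, 4: +8·2° lon, +4·1° lat → SW at lon -124°, lat 84°.
Subsquare j=9, d=3: +9·0.0833333° lon, +3·0.0416667° lat → SW at lon -123.25°, lat 84.125°.
Cell spans 0.0833333° lon × 0.0416667° lat.
south 84.1250, north 84.1667.

84.1250, 84.1667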